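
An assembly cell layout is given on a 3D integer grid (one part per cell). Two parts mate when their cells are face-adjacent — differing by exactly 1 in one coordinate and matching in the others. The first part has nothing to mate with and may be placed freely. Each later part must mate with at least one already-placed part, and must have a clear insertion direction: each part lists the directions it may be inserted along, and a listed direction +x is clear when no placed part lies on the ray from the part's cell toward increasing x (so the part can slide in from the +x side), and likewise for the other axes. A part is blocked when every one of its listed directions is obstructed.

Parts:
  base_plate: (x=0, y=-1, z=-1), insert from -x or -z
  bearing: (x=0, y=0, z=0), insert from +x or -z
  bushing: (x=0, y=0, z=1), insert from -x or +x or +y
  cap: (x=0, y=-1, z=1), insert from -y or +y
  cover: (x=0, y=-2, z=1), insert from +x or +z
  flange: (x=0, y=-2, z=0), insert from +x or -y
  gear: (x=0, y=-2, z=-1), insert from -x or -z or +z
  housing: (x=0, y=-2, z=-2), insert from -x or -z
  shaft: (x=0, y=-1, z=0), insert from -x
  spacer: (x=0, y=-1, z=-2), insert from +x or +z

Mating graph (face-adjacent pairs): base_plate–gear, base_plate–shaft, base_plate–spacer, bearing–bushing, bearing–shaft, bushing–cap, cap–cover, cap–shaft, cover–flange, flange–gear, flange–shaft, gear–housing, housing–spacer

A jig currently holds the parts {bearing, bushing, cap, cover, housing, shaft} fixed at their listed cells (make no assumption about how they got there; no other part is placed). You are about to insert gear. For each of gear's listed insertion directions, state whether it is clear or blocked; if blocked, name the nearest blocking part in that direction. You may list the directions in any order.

+z: blocked by cover; -x: clear; -z: blocked by housing

-x: ray from gear(0, -2, -1) has no placed part ⇒ clear
-z: nearest on ray is housing@(0, -2, -2) ⇒ blocked
+z: nearest on ray is cover@(0, -2, 1) ⇒ blocked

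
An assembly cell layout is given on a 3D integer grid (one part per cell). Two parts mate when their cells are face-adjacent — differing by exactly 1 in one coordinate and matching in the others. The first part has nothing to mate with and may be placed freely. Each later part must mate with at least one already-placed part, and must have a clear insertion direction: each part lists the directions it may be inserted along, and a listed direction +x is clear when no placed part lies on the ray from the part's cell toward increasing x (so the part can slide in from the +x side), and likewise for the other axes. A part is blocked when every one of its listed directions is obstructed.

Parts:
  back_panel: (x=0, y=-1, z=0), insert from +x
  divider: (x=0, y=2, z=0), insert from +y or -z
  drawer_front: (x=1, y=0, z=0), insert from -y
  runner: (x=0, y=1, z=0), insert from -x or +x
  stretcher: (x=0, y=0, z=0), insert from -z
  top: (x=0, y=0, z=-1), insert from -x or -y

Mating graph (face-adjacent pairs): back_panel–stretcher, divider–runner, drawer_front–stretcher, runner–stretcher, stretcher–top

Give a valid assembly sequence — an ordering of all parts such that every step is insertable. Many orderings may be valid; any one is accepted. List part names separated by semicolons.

drawer_front; stretcher; runner; divider; back_panel; top

1. drawer_front@(1, 0, 0) [-y clear] — {drawer_front}
2. stretcher@(0, 0, 0) [-z clear] — {drawer_front, stretcher}
3. runner@(0, 1, 0) [-x clear] — {drawer_front, runner, stretcher}
4. divider@(0, 2, 0) [+y clear] — {divider, drawer_front, runner, stretcher}
5. back_panel@(0, -1, 0) [+x clear] — {back_panel, divider, drawer_front, runner, stretcher}
6. top@(0, 0, -1) [-x clear] — {back_panel, divider, drawer_front, runner, stretcher, top}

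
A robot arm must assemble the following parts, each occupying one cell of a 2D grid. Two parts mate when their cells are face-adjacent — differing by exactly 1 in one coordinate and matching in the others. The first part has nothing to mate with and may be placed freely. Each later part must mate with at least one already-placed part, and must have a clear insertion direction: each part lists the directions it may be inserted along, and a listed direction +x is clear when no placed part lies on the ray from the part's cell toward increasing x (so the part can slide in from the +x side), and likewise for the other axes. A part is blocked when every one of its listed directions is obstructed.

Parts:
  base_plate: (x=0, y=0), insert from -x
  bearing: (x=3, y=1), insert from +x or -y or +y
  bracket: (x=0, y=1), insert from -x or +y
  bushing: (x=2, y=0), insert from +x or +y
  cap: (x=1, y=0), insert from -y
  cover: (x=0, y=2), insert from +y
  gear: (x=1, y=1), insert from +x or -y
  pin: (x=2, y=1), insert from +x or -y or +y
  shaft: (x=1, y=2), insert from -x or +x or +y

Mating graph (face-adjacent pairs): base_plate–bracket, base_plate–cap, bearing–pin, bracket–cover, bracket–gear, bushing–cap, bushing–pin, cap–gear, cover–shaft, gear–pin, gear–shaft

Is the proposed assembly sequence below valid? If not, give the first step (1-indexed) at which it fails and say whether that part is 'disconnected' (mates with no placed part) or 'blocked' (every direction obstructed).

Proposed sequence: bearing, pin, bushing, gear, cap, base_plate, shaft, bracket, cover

Valid

1. bearing@(3, 1) [+x clear] — {bearing}
2. pin@(2, 1) [-y clear] — {bearing, pin}
3. bushing@(2, 0) [+x clear] — {bearing, bushing, pin}
4. gear@(1, 1) [-y clear] — {bearing, bushing, gear, pin}
5. cap@(1, 0) [-y clear] — {bearing, bushing, cap, gear, pin}
6. base_plate@(0, 0) [-x clear] — {base_plate, bearing, bushing, cap, gear, pin}
7. shaft@(1, 2) [-x clear] — {base_plate, bearing, bushing, cap, gear, pin, shaft}
8. bracket@(0, 1) [-x clear] — {base_plate, bearing, bracket, bushing, cap, gear, pin, shaft}
9. cover@(0, 2) [+y clear] — {base_plate, bearing, bracket, bushing, cap, cover, gear, pin, shaft}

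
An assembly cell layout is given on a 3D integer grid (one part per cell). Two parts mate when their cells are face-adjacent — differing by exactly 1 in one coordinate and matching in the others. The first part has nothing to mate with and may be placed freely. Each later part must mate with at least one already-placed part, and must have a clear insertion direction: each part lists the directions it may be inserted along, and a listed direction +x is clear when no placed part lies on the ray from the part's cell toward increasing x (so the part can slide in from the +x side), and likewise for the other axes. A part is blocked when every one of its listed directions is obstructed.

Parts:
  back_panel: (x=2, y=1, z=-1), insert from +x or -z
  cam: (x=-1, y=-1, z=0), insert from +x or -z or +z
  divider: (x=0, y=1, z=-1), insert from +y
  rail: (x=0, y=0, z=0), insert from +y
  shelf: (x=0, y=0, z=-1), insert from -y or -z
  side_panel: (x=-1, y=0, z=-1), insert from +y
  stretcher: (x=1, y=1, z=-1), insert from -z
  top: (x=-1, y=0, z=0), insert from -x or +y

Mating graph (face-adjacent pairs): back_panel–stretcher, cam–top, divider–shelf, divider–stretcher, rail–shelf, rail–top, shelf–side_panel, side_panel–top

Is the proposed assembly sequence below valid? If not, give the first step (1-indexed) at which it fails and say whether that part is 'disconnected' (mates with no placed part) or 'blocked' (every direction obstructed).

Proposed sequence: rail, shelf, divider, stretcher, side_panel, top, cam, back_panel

Valid

1. rail@(0, 0, 0) [+y clear] — {rail}
2. shelf@(0, 0, -1) [-y clear] — {rail, shelf}
3. divider@(0, 1, -1) [+y clear] — {divider, rail, shelf}
4. stretcher@(1, 1, -1) [-z clear] — {divider, rail, shelf, stretcher}
5. side_panel@(-1, 0, -1) [+y clear] — {divider, rail, shelf, side_panel, stretcher}
6. top@(-1, 0, 0) [-x clear] — {divider, rail, shelf, side_panel, stretcher, top}
7. cam@(-1, -1, 0) [+x clear] — {cam, divider, rail, shelf, side_panel, stretcher, top}
8. back_panel@(2, 1, -1) [+x clear] — {back_panel, cam, divider, rail, shelf, side_panel, stretcher, top}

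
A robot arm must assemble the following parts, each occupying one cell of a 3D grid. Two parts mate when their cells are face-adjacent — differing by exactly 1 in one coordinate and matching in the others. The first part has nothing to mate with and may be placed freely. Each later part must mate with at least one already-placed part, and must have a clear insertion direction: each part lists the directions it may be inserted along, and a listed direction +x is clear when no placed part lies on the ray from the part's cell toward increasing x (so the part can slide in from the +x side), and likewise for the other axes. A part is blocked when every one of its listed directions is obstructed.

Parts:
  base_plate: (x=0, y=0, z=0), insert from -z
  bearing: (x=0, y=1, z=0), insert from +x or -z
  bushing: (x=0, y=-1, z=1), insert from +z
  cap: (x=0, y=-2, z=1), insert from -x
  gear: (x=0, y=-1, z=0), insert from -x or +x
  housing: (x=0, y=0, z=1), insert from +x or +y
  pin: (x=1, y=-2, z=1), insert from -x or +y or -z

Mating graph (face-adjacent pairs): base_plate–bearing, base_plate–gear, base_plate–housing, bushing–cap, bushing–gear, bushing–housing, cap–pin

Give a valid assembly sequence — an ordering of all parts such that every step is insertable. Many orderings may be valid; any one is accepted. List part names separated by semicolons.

gear; base_plate; bearing; housing; bushing; cap; pin

1. gear@(0, -1, 0) [-x clear] — {gear}
2. base_plate@(0, 0, 0) [-z clear] — {base_plate, gear}
3. bearing@(0, 1, 0) [+x clear] — {base_plate, bearing, gear}
4. housing@(0, 0, 1) [+x clear] — {base_plate, bearing, gear, housing}
5. bushing@(0, -1, 1) [+z clear] — {base_plate, bearing, bushing, gear, housing}
6. cap@(0, -2, 1) [-x clear] — {base_plate, bearing, bushing, cap, gear, housing}
7. pin@(1, -2, 1) [+y clear] — {base_plate, bearing, bushing, cap, gear, housing, pin}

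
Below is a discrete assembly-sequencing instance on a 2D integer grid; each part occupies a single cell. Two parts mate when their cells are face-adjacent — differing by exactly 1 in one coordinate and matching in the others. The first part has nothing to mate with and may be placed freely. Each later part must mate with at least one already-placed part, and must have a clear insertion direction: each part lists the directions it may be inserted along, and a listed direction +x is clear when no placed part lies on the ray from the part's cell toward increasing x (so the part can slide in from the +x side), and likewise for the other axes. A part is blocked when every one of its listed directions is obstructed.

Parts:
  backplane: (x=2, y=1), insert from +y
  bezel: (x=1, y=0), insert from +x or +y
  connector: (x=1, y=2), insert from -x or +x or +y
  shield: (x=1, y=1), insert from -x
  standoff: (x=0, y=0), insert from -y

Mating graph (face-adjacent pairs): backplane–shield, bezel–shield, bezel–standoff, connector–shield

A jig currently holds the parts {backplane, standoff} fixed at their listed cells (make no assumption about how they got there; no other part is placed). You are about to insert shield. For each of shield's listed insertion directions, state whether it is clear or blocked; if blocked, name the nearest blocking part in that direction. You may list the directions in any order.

-x: ray from shield(1, 1) has no placed part ⇒ clear

-x: clear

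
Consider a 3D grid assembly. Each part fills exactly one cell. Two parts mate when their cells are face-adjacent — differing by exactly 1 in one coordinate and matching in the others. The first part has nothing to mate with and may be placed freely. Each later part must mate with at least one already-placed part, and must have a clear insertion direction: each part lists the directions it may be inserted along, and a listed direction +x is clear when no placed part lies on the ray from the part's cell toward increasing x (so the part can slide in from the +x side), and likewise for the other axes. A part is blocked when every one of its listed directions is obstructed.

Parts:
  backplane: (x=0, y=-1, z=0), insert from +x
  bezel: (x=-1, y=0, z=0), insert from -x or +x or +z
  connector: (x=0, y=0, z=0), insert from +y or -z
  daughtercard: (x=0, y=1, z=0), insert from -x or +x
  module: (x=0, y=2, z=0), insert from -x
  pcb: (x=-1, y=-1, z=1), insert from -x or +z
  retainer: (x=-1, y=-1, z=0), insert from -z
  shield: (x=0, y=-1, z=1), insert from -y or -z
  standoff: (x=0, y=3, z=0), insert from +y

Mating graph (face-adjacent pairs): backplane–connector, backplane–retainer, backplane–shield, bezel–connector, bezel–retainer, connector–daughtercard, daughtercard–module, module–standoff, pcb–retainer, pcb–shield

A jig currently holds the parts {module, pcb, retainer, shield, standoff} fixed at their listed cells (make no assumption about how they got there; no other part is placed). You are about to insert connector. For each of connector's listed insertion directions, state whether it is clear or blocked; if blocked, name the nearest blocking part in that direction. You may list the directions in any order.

+y: nearest on ray is module@(0, 2, 0) ⇒ blocked
-z: ray from connector(0, 0, 0) has no placed part ⇒ clear

+y: blocked by module; -z: clear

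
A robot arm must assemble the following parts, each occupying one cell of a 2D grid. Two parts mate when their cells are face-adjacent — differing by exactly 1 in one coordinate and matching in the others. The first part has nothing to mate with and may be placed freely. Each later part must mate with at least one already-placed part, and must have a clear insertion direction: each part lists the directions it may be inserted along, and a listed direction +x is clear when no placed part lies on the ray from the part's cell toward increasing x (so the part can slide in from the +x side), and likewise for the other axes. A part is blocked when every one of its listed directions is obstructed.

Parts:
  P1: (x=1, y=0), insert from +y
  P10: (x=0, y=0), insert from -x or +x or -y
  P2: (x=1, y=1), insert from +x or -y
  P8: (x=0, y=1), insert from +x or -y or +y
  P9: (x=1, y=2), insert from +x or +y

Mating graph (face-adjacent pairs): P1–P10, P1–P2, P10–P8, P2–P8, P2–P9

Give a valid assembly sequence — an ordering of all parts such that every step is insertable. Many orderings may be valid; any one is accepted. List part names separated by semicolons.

P1; P2; P8; P10; P9

1. P1@(1, 0) [+y clear] — {P1}
2. P2@(1, 1) [+x clear] — {P1, P2}
3. P8@(0, 1) [-y clear] — {P1, P2, P8}
4. P10@(0, 0) [-x clear] — {P1, P10, P2, P8}
5. P9@(1, 2) [+x clear] — {P1, P10, P2, P8, P9}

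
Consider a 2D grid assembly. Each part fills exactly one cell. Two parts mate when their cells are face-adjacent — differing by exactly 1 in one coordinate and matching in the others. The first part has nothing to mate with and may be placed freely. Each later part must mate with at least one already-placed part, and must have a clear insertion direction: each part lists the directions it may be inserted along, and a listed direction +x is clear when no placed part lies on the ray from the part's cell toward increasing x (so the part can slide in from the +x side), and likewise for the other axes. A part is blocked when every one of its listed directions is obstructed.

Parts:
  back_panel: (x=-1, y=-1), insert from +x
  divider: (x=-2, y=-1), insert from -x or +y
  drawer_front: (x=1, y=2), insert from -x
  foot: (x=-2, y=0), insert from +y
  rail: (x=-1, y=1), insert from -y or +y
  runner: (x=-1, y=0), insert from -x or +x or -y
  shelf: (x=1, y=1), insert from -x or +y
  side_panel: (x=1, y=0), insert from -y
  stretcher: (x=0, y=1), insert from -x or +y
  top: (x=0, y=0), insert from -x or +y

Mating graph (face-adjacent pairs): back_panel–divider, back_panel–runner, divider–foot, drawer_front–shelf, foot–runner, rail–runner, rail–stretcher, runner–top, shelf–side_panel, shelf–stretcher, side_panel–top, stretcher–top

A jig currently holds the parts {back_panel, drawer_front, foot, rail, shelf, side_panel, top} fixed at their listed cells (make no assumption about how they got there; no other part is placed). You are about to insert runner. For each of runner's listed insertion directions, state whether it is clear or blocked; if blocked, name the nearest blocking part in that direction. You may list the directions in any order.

+x: blocked by top; -x: blocked by foot; -y: blocked by back_panel

-x: nearest on ray is foot@(-2, 0) ⇒ blocked
+x: nearest on ray is top@(0, 0) ⇒ blocked
-y: nearest on ray is back_panel@(-1, -1) ⇒ blocked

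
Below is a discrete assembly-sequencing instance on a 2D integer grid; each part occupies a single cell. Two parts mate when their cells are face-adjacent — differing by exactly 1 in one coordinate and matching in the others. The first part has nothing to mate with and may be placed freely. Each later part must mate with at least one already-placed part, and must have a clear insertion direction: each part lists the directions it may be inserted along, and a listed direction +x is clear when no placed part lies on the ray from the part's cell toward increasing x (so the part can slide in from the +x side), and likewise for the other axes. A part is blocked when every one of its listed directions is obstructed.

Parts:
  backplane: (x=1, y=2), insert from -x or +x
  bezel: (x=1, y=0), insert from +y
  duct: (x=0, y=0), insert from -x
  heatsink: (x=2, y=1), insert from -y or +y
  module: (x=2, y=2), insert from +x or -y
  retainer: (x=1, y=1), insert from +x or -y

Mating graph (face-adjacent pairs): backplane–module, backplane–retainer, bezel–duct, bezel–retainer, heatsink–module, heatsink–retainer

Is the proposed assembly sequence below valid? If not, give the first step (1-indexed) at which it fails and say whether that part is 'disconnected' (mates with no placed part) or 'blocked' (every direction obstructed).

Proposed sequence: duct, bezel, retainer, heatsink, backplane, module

1. duct@(0, 0) [-x clear] — {duct}
2. bezel@(1, 0) [+y clear] — {bezel, duct}
3. retainer@(1, 1) [+x clear] — {bezel, duct, retainer}
4. heatsink@(2, 1) [-y clear] — {bezel, duct, heatsink, retainer}
5. backplane@(1, 2) [-x clear] — {backplane, bezel, duct, heatsink, retainer}
6. module@(2, 2) [+x clear] — {backplane, bezel, duct, heatsink, module, retainer}

Valid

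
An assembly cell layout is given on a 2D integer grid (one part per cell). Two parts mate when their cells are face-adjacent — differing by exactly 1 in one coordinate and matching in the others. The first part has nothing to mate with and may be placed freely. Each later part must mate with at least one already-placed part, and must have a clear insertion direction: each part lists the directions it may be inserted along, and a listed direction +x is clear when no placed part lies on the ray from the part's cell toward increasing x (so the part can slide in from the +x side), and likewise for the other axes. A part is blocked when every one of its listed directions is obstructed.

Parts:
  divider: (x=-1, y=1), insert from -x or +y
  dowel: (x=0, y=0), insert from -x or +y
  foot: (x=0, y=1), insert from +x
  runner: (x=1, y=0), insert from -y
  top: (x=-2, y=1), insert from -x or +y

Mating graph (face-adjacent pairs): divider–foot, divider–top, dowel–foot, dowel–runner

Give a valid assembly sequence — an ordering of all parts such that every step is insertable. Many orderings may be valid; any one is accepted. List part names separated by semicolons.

dowel; foot; divider; top; runner

1. dowel@(0, 0) [-x clear] — {dowel}
2. foot@(0, 1) [+x clear] — {dowel, foot}
3. divider@(-1, 1) [-x clear] — {divider, dowel, foot}
4. top@(-2, 1) [-x clear] — {divider, dowel, foot, top}
5. runner@(1, 0) [-y clear] — {divider, dowel, foot, runner, top}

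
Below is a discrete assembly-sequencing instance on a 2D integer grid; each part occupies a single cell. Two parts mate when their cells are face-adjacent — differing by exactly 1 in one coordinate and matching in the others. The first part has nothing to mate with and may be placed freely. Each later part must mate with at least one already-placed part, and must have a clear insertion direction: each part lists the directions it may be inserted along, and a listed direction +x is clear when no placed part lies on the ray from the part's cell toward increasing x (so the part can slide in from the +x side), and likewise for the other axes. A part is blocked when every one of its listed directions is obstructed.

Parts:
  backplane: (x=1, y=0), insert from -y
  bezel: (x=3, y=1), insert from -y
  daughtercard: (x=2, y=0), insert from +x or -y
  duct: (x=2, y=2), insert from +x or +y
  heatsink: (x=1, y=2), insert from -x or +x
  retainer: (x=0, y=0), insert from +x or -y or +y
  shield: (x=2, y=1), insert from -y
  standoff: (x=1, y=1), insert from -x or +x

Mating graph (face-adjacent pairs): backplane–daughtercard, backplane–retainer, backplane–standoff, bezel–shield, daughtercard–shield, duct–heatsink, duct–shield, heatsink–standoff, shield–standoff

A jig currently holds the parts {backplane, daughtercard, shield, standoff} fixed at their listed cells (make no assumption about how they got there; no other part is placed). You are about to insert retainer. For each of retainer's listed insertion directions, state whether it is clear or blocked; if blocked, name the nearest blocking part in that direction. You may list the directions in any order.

+x: nearest on ray is backplane@(1, 0) ⇒ blocked
-y: ray from retainer(0, 0) has no placed part ⇒ clear
+y: ray from retainer(0, 0) has no placed part ⇒ clear

+x: blocked by backplane; +y: clear; -y: clear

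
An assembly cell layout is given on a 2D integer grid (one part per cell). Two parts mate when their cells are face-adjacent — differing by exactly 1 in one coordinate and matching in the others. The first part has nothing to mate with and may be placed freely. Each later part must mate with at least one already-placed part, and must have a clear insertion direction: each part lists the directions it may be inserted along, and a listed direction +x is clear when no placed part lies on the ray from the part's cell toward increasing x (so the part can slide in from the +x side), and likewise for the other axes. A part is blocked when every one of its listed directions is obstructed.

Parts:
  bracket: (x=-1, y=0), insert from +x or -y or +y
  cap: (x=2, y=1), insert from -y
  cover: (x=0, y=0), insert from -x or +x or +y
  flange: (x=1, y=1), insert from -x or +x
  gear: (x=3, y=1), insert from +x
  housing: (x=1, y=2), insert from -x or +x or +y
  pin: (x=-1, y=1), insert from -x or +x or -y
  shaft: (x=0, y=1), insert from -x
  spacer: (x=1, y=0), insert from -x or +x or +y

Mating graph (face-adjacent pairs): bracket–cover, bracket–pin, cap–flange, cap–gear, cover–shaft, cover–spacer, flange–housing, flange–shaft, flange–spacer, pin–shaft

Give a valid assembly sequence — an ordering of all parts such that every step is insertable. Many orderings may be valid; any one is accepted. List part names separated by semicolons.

cap; flange; housing; spacer; shaft; pin; cover; bracket; gear

1. cap@(2, 1) [-y clear] — {cap}
2. flange@(1, 1) [-x clear] — {cap, flange}
3. housing@(1, 2) [-x clear] — {cap, flange, housing}
4. spacer@(1, 0) [-x clear] — {cap, flange, housing, spacer}
5. shaft@(0, 1) [-x clear] — {cap, flange, housing, shaft, spacer}
6. pin@(-1, 1) [-x clear] — {cap, flange, housing, pin, shaft, spacer}
7. cover@(0, 0) [-x clear] — {cap, cover, flange, housing, pin, shaft, spacer}
8. bracket@(-1, 0) [-y clear] — {bracket, cap, cover, flange, housing, pin, shaft, spacer}
9. gear@(3, 1) [+x clear] — {bracket, cap, cover, flange, gear, housing, pin, shaft, spacer}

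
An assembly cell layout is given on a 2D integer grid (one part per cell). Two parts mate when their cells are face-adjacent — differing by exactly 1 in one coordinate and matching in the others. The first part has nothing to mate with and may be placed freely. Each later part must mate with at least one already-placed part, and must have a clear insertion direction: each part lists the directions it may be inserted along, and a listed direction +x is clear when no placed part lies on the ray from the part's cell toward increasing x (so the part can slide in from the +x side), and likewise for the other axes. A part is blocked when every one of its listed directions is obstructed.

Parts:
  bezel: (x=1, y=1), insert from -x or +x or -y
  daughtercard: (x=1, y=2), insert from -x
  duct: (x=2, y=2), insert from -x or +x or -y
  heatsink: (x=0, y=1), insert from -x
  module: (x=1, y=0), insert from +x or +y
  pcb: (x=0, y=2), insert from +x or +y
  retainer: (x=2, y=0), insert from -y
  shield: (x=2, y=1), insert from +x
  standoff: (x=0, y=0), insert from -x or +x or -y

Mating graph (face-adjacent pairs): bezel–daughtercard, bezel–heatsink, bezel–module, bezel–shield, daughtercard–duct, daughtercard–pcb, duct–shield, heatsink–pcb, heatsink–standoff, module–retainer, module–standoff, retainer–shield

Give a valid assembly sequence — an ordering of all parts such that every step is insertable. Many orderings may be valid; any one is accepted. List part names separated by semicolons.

retainer; module; bezel; heatsink; shield; duct; standoff; daughtercard; pcb

1. retainer@(2, 0) [-y clear] — {retainer}
2. module@(1, 0) [+y clear] — {module, retainer}
3. bezel@(1, 1) [-x clear] — {bezel, module, retainer}
4. heatsink@(0, 1) [-x clear] — {bezel, heatsink, module, retainer}
5. shield@(2, 1) [+x clear] — {bezel, heatsink, module, retainer, shield}
6. duct@(2, 2) [-x clear] — {bezel, duct, heatsink, module, retainer, shield}
7. standoff@(0, 0) [-x clear] — {bezel, duct, heatsink, module, retainer, shield, standoff}
8. daughtercard@(1, 2) [-x clear] — {bezel, daughtercard, duct, heatsink, module, retainer, shield, standoff}
9. pcb@(0, 2) [+y clear] — {bezel, daughtercard, duct, heatsink, module, pcb, retainer, shield, standoff}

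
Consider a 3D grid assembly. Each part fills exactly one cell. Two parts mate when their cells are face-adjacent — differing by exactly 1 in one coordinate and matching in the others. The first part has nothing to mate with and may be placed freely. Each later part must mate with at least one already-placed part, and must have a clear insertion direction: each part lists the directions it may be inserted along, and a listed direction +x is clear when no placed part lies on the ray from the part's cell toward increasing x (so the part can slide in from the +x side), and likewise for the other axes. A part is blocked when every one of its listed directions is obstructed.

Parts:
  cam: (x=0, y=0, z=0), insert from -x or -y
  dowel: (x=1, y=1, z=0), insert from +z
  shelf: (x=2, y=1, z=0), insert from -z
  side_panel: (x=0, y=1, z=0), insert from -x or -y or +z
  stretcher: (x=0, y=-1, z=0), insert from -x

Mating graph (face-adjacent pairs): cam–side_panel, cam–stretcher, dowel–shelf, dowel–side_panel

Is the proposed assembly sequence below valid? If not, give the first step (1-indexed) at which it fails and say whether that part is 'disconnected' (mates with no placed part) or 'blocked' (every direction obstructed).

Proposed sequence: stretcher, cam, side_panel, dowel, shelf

1. stretcher@(0, -1, 0) [-x clear] — {stretcher}
2. cam@(0, 0, 0) [-x clear] — {cam, stretcher}
3. side_panel@(0, 1, 0) [-x clear] — {cam, side_panel, stretcher}
4. dowel@(1, 1, 0) [+z clear] — {cam, dowel, side_panel, stretcher}
5. shelf@(2, 1, 0) [-z clear] — {cam, dowel, shelf, side_panel, stretcher}

Valid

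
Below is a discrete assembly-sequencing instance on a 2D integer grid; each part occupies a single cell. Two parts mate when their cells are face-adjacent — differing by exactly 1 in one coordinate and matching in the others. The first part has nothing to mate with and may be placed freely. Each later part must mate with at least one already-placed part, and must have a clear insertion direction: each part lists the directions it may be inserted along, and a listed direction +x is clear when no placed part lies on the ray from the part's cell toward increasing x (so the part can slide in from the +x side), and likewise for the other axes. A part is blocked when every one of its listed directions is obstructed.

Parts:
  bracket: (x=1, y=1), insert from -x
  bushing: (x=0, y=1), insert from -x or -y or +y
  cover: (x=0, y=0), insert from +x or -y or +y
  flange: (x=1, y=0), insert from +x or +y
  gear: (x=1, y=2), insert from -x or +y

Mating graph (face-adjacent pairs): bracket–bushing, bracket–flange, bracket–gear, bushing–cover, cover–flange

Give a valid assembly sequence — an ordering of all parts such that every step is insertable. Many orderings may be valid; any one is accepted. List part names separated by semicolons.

flange; bracket; bushing; gear; cover

1. flange@(1, 0) [+x clear] — {flange}
2. bracket@(1, 1) [-x clear] — {bracket, flange}
3. bushing@(0, 1) [-x clear] — {bracket, bushing, flange}
4. gear@(1, 2) [-x clear] — {bracket, bushing, flange, gear}
5. cover@(0, 0) [-y clear] — {bracket, bushing, cover, flange, gear}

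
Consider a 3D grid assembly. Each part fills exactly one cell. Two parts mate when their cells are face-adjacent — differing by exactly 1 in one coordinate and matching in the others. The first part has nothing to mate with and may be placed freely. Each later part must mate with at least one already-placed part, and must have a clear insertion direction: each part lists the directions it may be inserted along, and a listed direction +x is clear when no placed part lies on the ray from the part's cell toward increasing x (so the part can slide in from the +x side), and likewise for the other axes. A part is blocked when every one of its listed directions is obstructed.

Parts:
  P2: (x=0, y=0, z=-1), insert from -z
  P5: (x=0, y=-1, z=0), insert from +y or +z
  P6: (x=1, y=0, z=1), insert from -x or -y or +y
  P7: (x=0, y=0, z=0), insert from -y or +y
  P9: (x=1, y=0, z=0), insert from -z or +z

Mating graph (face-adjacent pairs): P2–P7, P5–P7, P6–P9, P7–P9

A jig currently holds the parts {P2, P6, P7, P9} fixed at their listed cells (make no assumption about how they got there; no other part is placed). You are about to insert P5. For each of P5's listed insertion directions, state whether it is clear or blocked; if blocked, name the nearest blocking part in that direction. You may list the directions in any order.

+y: blocked by P7; +z: clear

+y: nearest on ray is P7@(0, 0, 0) ⇒ blocked
+z: ray from P5(0, -1, 0) has no placed part ⇒ clear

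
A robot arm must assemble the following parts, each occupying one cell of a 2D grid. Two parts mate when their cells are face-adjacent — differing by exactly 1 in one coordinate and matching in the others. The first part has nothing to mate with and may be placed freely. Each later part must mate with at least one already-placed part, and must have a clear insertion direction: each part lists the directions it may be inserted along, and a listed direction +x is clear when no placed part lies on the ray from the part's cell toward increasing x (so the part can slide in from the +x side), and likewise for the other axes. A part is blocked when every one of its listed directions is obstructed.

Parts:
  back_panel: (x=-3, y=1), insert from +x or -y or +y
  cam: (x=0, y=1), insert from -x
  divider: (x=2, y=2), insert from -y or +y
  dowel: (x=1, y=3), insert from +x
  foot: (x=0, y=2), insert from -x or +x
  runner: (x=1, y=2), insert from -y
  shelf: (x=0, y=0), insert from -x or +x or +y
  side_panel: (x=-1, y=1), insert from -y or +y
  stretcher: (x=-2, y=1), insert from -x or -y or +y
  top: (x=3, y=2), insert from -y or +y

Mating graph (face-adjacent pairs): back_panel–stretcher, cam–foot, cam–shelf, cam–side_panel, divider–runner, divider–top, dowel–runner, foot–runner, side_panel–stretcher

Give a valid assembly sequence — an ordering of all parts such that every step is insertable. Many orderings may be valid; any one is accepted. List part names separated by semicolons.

1. cam@(0, 1) [-x clear] — {cam}
2. side_panel@(-1, 1) [-y clear] — {cam, side_panel}
3. stretcher@(-2, 1) [-x clear] — {cam, side_panel, stretcher}
4. shelf@(0, 0) [-x clear] — {cam, shelf, side_panel, stretcher}
5. foot@(0, 2) [-x clear] — {cam, foot, shelf, side_panel, stretcher}
6. runner@(1, 2) [-y clear] — {cam, foot, runner, shelf, side_panel, stretcher}
7. divider@(2, 2) [-y clear] — {cam, divider, foot, runner, shelf, side_panel, stretcher}
8. top@(3, 2) [-y clear] — {cam, divider, foot, runner, shelf, side_panel, stretcher, top}
9. dowel@(1, 3) [+x clear] — {cam, divider, dowel, foot, runner, shelf, side_panel, stretcher, top}
10. back_panel@(-3, 1) [-y clear] — {back_panel, cam, divider, dowel, foot, runner, shelf, side_panel, stretcher, top}

cam; side_panel; stretcher; shelf; foot; runner; divider; top; dowel; back_panel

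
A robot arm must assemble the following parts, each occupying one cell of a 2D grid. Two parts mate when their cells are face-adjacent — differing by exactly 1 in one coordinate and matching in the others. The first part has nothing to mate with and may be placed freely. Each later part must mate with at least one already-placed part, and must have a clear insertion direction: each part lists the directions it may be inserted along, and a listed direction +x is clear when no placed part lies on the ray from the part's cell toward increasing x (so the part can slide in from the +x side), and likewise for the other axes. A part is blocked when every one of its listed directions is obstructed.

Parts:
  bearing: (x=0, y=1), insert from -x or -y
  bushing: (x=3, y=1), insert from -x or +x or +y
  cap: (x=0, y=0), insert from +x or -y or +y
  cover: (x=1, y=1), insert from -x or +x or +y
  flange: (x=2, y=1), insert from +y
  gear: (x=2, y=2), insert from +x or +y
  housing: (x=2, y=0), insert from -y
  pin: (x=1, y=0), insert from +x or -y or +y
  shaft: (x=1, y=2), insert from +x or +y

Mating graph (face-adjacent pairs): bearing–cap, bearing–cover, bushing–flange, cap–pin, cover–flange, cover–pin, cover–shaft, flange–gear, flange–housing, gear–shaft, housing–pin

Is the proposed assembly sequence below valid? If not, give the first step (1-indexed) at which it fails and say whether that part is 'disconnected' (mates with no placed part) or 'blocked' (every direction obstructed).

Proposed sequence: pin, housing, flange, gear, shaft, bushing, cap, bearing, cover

Invalid at step 9 (blocked)

1. pin@(1, 0) [+x clear] — {pin}
2. housing@(2, 0) [-y clear] — {housing, pin}
3. flange@(2, 1) [+y clear] — {flange, housing, pin}
4. gear@(2, 2) [+x clear] — {flange, gear, housing, pin}
5. shaft@(1, 2) [+y clear] — {flange, gear, housing, pin, shaft}
6. bushing@(3, 1) [+x clear] — {bushing, flange, gear, housing, pin, shaft}
7. cap@(0, 0) [-y clear] — {bushing, cap, flange, gear, housing, pin, shaft}
8. bearing@(0, 1) [-x clear] — {bearing, bushing, cap, flange, gear, housing, pin, shaft}
9. cover@(1, 1) — -x/+x/+y all obstructed ⇒ blocked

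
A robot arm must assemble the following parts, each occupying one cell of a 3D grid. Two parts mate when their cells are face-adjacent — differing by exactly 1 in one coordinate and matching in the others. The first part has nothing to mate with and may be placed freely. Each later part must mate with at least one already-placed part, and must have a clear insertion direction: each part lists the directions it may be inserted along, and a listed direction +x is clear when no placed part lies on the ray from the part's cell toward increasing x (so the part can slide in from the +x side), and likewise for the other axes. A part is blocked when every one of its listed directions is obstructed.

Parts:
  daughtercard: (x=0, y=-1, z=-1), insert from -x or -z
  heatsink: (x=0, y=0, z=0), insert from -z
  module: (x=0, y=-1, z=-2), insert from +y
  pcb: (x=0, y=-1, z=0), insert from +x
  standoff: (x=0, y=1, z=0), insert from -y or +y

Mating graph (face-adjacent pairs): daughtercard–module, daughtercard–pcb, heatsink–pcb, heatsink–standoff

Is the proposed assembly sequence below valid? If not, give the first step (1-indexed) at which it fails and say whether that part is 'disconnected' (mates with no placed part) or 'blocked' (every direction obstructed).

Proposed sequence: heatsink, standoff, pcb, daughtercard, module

1. heatsink@(0, 0, 0) [-z clear] — {heatsink}
2. standoff@(0, 1, 0) [+y clear] — {heatsink, standoff}
3. pcb@(0, -1, 0) [+x clear] — {heatsink, pcb, standoff}
4. daughtercard@(0, -1, -1) [-x clear] — {daughtercard, heatsink, pcb, standoff}
5. module@(0, -1, -2) [+y clear] — {daughtercard, heatsink, module, pcb, standoff}

Valid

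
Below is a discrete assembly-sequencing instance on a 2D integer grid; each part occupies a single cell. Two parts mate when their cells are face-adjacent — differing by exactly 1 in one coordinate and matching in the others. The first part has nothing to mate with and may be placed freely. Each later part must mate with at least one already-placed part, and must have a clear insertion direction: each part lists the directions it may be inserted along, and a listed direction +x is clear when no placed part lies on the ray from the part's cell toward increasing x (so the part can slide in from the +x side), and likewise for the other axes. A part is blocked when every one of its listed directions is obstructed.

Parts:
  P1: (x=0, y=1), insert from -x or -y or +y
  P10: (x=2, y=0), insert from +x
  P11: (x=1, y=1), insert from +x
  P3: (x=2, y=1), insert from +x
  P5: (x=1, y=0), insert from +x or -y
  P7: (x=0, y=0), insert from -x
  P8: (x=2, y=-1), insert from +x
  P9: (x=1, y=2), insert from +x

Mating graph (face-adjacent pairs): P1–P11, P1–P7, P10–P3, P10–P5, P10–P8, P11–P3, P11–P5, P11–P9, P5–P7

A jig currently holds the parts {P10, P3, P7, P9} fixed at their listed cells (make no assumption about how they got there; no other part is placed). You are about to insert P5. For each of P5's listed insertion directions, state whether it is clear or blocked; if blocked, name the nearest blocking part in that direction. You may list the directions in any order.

+x: blocked by P10; -y: clear

+x: nearest on ray is P10@(2, 0) ⇒ blocked
-y: ray from P5(1, 0) has no placed part ⇒ clear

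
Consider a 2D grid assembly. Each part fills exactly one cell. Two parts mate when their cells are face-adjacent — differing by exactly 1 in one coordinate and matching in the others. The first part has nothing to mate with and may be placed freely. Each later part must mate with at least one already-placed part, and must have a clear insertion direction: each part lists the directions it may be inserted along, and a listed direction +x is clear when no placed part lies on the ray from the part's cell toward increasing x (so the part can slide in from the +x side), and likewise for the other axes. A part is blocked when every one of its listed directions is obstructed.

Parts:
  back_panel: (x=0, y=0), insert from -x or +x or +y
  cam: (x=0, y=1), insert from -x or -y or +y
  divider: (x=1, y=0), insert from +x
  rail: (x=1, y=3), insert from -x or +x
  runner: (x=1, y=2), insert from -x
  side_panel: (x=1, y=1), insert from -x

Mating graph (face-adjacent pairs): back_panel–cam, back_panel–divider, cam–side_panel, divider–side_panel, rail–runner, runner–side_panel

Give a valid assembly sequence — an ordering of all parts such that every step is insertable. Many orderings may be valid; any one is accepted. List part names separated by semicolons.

1. side_panel@(1, 1) [-x clear] — {side_panel}
2. divider@(1, 0) [+x clear] — {divider, side_panel}
3. runner@(1, 2) [-x clear] — {divider, runner, side_panel}
4. cam@(0, 1) [-x clear] — {cam, divider, runner, side_panel}
5. back_panel@(0, 0) [-x clear] — {back_panel, cam, divider, runner, side_panel}
6. rail@(1, 3) [-x clear] — {back_panel, cam, divider, rail, runner, side_panel}

side_panel; divider; runner; cam; back_panel; rail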